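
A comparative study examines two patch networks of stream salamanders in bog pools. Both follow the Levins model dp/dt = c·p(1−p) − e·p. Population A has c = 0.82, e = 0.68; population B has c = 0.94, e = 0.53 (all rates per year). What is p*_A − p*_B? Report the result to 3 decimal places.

-0.265

A: p*_A = 1 − 0.68/0.82 = 0.1707.
B: p*_B = 1 − 0.53/0.94 = 0.4362.
p*_A − p*_B = 0.1707 − 0.4362 = -0.2654.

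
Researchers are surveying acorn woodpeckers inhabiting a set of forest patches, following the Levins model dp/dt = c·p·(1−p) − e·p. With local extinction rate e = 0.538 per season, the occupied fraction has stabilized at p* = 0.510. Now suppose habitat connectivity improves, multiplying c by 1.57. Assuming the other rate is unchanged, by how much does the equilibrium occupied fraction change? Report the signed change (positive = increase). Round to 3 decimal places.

0.178

Balance c(1−p*) = e gives c = e/(1 − 0.51000) = 0.538/0.49000 = 1.09796.
New p* = 1 − e/c = 1 − 0.53800/1.72380 = 0.68790.
Δp* = 0.68790 − 0.51000 = +0.17790.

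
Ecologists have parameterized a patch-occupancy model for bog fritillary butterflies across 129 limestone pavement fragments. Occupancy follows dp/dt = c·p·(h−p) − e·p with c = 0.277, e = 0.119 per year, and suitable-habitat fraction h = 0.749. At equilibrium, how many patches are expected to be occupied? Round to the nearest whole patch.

p* = h − e/c = 0.749 − 0.4296 = 0.3194.
Expected occupied patches = N × p* = 129 × 0.3194 = 41.20 ≈ 41.

41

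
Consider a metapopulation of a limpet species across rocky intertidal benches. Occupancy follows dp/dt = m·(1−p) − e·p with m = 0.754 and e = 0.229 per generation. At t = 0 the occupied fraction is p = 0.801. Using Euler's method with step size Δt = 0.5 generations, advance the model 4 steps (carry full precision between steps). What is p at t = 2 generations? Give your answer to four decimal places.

0.7693

Update rule: p ← p + [m·(1−p) − e·p]·Δt with Δt = 0.5.
step 1: Δp = -0.01669, p = 0.78431
step 2: Δp = -0.00849, p = 0.77582
step 3: Δp = -0.00432, p = 0.77150
step 4: Δp = -0.00219, p = 0.76931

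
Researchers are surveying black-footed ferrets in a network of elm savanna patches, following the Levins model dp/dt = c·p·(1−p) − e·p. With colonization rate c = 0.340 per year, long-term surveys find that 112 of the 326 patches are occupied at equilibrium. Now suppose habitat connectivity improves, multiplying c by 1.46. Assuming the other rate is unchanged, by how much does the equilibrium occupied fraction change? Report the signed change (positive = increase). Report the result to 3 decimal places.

Observed p* = 112/326 = 0.34356.
Balance c(1−p*) = e gives e = 0.340×(1 − 0.34356) = 0.22319.
New p* = 1 − e/c = 1 − 0.22319/0.49640 = 0.55038.
Δp* = 0.55038 − 0.34356 = +0.20682.

0.207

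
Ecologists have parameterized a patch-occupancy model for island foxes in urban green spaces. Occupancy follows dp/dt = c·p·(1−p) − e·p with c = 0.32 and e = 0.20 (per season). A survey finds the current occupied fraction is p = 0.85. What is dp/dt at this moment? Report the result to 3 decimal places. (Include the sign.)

-0.129

Colonization term: c·p·(1−p) = 0.32×0.85×0.1500 = 0.04080.
Extinction term: e·p = 0.17000.
dp/dt = 0.04080 − 0.17000 = -0.12920.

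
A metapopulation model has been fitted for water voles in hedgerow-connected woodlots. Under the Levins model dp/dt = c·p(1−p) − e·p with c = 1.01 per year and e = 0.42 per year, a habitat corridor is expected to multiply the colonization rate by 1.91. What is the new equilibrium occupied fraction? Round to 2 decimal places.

0.78

Before: p* = 1 − 0.42/1.01 = 0.5842.
After the change, c = 1.9291, e = 0.42, so p* = 1 − 0.42/1.9291 = 0.7823.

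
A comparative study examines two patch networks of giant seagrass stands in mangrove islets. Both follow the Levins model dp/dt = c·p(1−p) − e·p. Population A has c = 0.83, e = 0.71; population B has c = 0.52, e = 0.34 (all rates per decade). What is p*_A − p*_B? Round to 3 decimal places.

A: p*_A = 1 − 0.71/0.83 = 0.1446.
B: p*_B = 1 − 0.34/0.52 = 0.3462.
p*_A − p*_B = 0.1446 − 0.3462 = -0.2016.

-0.202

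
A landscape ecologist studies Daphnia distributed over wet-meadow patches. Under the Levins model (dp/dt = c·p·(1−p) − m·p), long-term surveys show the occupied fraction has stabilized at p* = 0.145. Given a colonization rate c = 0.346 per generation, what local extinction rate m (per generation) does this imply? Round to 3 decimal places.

0.296

At equilibrium c(1−p*) = m.
m = 0.346 × (1 − 0.145) = 0.346 × 0.8550 = 0.2958.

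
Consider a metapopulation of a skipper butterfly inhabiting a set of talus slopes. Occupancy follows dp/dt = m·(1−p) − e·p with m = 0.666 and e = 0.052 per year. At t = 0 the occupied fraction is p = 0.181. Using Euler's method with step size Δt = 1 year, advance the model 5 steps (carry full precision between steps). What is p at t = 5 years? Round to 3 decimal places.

Update rule: p ← p + [m·(1−p) − e·p]·Δt with Δt = 1.
t = 1: p = 0.18100 + (+0.53604) = 0.71704
t = 2: p = 0.71704 + (+0.15116) = 0.86821
t = 3: p = 0.86821 + (+0.04263) = 0.91083
t = 4: p = 0.91083 + (+0.01202) = 0.92286
t = 5: p = 0.92286 + (+0.00339) = 0.92625

0.926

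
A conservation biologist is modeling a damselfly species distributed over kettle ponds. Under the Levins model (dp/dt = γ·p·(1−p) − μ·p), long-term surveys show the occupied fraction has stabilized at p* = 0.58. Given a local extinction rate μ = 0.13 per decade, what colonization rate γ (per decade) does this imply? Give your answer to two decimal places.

0.31

At equilibrium γ(1−p*) = μ, so γ = μ/(1−p*).
γ = 0.13/(1 − 0.58) = 0.13/0.4200 = 0.3095.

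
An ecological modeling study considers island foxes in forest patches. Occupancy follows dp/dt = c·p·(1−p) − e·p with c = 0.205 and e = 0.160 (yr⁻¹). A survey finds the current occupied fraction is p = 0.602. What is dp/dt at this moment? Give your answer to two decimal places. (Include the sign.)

Colonization term: c·p·(1−p) = 0.205×0.602×0.3980 = 0.04912.
Extinction term: e·p = 0.09632.
dp/dt = 0.04912 − 0.09632 = -0.04720.

-0.05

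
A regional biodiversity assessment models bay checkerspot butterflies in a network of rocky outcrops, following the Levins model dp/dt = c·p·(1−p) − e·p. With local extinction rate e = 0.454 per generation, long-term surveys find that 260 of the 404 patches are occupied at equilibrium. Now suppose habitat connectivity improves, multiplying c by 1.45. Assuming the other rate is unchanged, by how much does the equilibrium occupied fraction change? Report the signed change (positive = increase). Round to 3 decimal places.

0.111

Observed p* = 260/404 = 0.64356.
Balance c(1−p*) = e gives c = e/(1 − 0.64356) = 0.454/0.35644 = 1.27371.
New p* = 1 − e/c = 1 − 0.45400/1.84688 = 0.75418.
Δp* = 0.75418 − 0.64356 = +0.11062.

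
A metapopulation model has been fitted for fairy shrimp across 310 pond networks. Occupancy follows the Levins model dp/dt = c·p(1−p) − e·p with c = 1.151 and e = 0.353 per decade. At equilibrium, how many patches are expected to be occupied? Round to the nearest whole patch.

p* = 1 − e/c = 1 − 0.353/1.151 = 0.6933.
Expected occupied patches = N × p* = 310 × 0.6933 = 214.93 ≈ 215.

215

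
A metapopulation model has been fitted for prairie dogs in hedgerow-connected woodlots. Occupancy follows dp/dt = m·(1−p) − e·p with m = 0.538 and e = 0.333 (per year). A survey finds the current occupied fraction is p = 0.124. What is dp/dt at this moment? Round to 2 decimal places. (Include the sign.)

0.43

Colonization term: m·(1−p) = 0.538×0.8760 = 0.47129.
Extinction term: e·p = 0.04129.
dp/dt = 0.47129 − 0.04129 = 0.43000.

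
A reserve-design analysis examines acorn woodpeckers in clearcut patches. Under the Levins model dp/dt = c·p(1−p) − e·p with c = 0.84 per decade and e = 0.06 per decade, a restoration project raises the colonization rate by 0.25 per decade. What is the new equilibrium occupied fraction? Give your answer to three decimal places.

Before: p* = 1 − 0.06/0.84 = 0.9286.
After the change, c = 1.09, e = 0.06, so p* = 1 − 0.06/1.09 = 0.9450.

0.945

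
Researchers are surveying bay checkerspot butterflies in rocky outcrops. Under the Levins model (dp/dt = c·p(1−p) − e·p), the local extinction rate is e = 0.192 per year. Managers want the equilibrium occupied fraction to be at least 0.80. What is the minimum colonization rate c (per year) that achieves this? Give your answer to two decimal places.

0.96

p* = 1 − e/c ≥ 0.80 requires e/c ≤ 0.2000, i.e. c ≥ e/0.2000.
c_min = 0.192/0.2000 = 0.9600.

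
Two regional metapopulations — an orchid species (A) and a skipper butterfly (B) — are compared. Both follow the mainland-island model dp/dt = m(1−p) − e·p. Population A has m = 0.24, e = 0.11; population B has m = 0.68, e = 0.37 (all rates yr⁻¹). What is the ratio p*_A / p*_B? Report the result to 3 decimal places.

A: p*_A = m/(m+e) = 0.24/0.3500 = 0.6857.
B: p*_B = 0.68/1.0500 = 0.6476.
p*_A / p*_B = 0.6857/0.6476 = 1.0588.

1.059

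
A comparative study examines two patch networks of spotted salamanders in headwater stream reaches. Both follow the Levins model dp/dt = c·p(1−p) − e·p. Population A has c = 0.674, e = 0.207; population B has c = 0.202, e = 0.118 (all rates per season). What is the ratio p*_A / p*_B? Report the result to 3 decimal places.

1.666

A: p*_A = 1 − 0.207/0.674 = 0.6929.
B: p*_B = 1 − 0.118/0.202 = 0.4158.
p*_A / p*_B = 0.6929/0.4158 = 1.6662.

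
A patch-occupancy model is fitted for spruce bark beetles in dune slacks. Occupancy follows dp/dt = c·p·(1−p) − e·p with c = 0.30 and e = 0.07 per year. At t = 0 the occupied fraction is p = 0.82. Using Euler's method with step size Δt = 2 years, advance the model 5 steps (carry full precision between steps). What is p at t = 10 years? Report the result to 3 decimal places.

0.769

Update rule: p ← p + [c·p·(1−p) − e·p]·Δt with Δt = 2.
step 1: Δp = -0.02624, p = 0.79376
step 2: Δp = -0.01290, p = 0.78086
step 3: Δp = -0.00665, p = 0.77421
step 4: Δp = -0.00350, p = 0.77071
step 5: Δp = -0.00187, p = 0.76884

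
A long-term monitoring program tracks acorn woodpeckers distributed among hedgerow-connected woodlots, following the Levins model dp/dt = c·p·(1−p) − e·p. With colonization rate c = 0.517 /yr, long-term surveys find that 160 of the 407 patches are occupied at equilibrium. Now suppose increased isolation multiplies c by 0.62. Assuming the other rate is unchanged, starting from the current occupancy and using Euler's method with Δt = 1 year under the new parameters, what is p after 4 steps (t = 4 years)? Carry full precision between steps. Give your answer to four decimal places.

0.2580

Observed p* = 160/407 = 0.39312.
Balance c(1−p*) = e gives e = 0.517×(1 − 0.39312) = 0.31376.
Starting from p₀ = 0.39312; update p ← p + (dp/dt)·Δt with the new parameters.
t = 1: p = 0.39312 + (-0.04687) = 0.34625
t = 2: p = 0.34625 + (-0.03608) = 0.31017
t = 3: p = 0.31017 + (-0.02873) = 0.28144
t = 4: p = 0.28144 + (-0.02348) = 0.25796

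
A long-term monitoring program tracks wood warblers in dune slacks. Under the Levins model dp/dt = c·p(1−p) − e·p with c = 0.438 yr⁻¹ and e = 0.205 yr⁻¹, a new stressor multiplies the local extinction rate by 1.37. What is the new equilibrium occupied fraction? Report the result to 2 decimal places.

Before: p* = 1 − 0.205/0.438 = 0.5320.
After the change, c = 0.438, e = 0.28085, so p* = 1 − 0.28085/0.438 = 0.3588.

0.36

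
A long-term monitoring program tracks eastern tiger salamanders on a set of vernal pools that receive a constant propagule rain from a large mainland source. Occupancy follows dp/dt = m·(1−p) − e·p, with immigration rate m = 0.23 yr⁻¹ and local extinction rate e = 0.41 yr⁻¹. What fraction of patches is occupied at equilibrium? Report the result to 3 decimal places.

0.359

At equilibrium the propagule rain into empty patches balances local extinction: m(1−p*) = e·p*.
p* = m/(m+e) = 0.23/(0.23+0.41) = 0.23/0.6400 = 0.3594.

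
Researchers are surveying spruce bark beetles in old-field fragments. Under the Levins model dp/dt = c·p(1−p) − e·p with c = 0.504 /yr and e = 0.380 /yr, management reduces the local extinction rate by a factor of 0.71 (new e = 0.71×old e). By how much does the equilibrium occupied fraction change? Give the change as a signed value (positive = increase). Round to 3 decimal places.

0.219

Before: p* = 1 − 0.380/0.504 = 0.2460.
After the change, c = 0.504, e = 0.2698, so p* = 1 − 0.2698/0.504 = 0.4647.
Δp* = 0.4647 − 0.2460 = +0.2187.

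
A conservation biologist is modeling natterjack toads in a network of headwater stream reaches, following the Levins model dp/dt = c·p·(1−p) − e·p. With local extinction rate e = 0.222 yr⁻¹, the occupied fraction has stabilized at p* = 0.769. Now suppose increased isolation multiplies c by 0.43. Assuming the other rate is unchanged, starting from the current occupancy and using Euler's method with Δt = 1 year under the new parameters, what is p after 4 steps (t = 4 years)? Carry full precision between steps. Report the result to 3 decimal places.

Balance c(1−p*) = e gives c = e/(1 − 0.76900) = 0.222/0.23100 = 0.96104.
Starting from p₀ = 0.76900; update p ← p + (dp/dt)·Δt with the new parameters.
  1  |  dp/dt·Δt = -0.097309  |  p_1 = 0.671691
  2  |  dp/dt·Δt = -0.057985  |  p_2 = 0.613706
  3  |  dp/dt·Δt = -0.038274  |  p_3 = 0.575432
  4  |  dp/dt·Δt = -0.026786  |  p_4 = 0.548646

0.549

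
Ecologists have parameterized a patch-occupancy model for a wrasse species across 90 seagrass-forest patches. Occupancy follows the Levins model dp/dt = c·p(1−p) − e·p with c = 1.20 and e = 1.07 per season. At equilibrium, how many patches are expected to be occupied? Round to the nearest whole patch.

10

p* = 1 − e/c = 1 − 1.07/1.20 = 0.1083.
Expected occupied patches = N × p* = 90 × 0.1083 = 9.75 ≈ 10.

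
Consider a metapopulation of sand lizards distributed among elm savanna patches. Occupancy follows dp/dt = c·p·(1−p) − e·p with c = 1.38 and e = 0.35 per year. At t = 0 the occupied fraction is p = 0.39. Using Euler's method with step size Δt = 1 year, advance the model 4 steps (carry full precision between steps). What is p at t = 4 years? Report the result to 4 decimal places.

0.7464

Update rule: p ← p + [c·p·(1−p) − e·p]·Δt with Δt = 1.
  1  |  dp/dt·Δt = +0.191802  |  p_1 = 0.581802
  2  |  dp/dt·Δt = +0.132135  |  p_2 = 0.713937
  3  |  dp/dt·Δt = +0.031961  |  p_3 = 0.745898
  4  |  dp/dt·Δt = +0.000493  |  p_4 = 0.746391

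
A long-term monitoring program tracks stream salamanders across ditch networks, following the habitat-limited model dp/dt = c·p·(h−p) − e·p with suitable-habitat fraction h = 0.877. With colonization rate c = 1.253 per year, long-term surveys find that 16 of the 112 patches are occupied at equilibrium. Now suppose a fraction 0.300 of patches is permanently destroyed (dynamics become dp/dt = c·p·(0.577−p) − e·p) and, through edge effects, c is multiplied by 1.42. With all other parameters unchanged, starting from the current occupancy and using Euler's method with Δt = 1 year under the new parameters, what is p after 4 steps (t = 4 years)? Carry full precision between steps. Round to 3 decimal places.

Observed p* = 16/112 = 0.14286.
Balance c(h−p*) = e gives e = 1.253×(0.877 − 0.14286) = 0.91988.
Starting from p₀ = 0.14286; update p ← p + (dp/dt)·Δt with the new parameters.
  1  |  dp/dt·Δt = -0.021061  |  p_1 = 0.121796
  2  |  dp/dt·Δt = -0.013392  |  p_2 = 0.108404
  3  |  dp/dt·Δt = -0.009336  |  p_3 = 0.099067
  4  |  dp/dt·Δt = -0.006887  |  p_4 = 0.092181

0.092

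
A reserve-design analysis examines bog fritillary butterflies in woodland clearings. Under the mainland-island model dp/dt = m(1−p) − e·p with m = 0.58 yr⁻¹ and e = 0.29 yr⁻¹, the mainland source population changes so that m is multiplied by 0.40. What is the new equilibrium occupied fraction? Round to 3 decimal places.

0.444

Before: p* = 0.58/(0.58+0.29) = 0.6667.
After: m = 0.232, e = 0.29; p* = 0.232/0.5220 = 0.4444.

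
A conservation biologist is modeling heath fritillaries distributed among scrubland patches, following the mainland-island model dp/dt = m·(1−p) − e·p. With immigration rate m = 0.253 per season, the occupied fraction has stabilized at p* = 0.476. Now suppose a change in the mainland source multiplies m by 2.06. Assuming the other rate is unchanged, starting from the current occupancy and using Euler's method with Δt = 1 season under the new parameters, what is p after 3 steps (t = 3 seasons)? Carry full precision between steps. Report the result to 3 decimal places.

Balance m(1−p*) = e·p* gives e = m(1−p*)/p* = 0.253×0.52400/0.47600 = 0.27851.
Starting from p₀ = 0.47600; update p ← p + (dp/dt)·Δt with the new parameters.
step 1: Δp = +0.14053, p = 0.61653
step 2: Δp = +0.02815, p = 0.64467
step 3: Δp = +0.00564, p = 0.65031

0.650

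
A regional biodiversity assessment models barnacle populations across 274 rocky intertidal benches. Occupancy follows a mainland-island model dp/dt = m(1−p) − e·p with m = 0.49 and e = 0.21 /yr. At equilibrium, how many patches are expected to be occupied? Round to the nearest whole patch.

p* = m/(m+e) = 0.49/0.7000 = 0.7000.
Expected occupied patches = N × p* = 274 × 0.7000 = 191.80 ≈ 192.

192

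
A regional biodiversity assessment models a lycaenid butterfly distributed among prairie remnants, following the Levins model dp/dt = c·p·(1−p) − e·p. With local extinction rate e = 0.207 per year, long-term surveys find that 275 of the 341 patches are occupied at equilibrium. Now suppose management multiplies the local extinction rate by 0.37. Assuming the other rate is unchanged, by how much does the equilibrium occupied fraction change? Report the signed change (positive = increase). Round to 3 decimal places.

0.122

Observed p* = 275/341 = 0.80645.
Balance c(1−p*) = e gives c = e/(1 − 0.80645) = 0.207/0.19355 = 1.06949.
New p* = 1 − e/c = 1 − 0.07659/1.06949 = 0.92839.
Δp* = 0.92839 − 0.80645 = +0.12194.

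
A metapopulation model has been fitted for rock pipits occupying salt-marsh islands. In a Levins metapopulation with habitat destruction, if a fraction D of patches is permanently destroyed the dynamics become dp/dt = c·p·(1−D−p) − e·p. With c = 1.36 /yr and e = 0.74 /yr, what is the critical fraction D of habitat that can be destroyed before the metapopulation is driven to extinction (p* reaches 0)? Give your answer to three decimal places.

The nontrivial equilibrium is p* = (1−D) − e/c; extinction occurs when this hits zero.
So D_crit = 1 − e/c = 1 − 0.74/1.36 = 1 − 0.5441 = 0.4559.
Note this equals the original equilibrium occupancy — the Levins extinction-debt result.

0.456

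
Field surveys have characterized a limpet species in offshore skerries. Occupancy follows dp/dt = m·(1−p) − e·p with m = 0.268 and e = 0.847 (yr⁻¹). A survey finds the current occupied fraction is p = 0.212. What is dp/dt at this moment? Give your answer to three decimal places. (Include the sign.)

Colonization term: m·(1−p) = 0.268×0.7880 = 0.21118.
Extinction term: e·p = 0.17956.
dp/dt = 0.21118 − 0.17956 = 0.03162.

0.032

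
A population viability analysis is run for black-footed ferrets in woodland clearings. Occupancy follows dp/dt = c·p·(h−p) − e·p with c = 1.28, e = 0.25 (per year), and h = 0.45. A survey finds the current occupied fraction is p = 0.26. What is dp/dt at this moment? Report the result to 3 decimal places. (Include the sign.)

-0.002

Colonization term: c·p·(h−p) = 1.28×0.26×0.1900 = 0.06323.
Extinction term: e·p = 0.06500.
dp/dt = 0.06323 − 0.06500 = -0.00177.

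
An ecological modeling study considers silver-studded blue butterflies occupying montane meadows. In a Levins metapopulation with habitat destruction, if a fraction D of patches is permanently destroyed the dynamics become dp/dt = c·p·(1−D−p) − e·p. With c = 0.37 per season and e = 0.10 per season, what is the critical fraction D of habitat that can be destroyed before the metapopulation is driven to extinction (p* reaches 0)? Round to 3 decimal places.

0.730

The nontrivial equilibrium is p* = (1−D) − e/c; extinction occurs when this hits zero.
So D_crit = 1 − e/c = 1 − 0.10/0.37 = 1 − 0.2703 = 0.7297.
This equals the undisturbed p*, a classic result of Lande's extension.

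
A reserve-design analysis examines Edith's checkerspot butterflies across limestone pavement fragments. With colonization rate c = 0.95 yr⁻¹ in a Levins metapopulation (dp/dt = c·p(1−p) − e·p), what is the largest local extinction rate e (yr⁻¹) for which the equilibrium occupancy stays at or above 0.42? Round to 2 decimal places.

0.55

1 − e/c ≥ 0.42 ⇒ e ≤ c(1 − 0.42) = 0.95 × 0.5800.
e_max = 0.5510.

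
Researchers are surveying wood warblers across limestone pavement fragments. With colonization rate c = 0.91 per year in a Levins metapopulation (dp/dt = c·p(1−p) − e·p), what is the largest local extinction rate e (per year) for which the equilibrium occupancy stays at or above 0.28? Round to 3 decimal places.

0.655

1 − e/c ≥ 0.28 ⇒ e ≤ c(1 − 0.28) = 0.91 × 0.7200.
e_max = 0.6552.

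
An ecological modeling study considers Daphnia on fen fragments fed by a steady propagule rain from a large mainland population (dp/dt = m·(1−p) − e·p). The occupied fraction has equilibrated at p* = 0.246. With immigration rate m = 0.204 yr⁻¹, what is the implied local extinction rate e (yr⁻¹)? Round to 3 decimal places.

At equilibrium m(1−p*) = e·p*, so e = m(1−p*)/p*.
e = 0.204 × 0.7540 / 0.246 = 0.6253.

0.625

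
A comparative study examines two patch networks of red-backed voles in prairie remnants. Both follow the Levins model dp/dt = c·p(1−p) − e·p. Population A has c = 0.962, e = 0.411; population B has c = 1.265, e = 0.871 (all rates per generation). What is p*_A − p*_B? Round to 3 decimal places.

A: p*_A = 1 − 0.411/0.962 = 0.5728.
B: p*_B = 1 − 0.871/1.265 = 0.3115.
p*_A − p*_B = 0.5728 − 0.3115 = 0.2613.

0.261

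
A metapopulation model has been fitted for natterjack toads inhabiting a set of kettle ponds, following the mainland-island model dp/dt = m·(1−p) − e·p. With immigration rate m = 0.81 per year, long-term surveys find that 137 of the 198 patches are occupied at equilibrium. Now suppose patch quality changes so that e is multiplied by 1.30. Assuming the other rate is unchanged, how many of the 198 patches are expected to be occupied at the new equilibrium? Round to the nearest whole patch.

125

Observed p* = 137/198 = 0.69192.
Balance m(1−p*) = e·p* gives e = m(1−p*)/p* = 0.81×0.30808/0.69192 = 0.36066.
New p* = m/(m+e) = 0.81000/(0.81000+0.46886) = 0.63338.
Expected occupied = 198 × 0.63338 = 125.41 ≈ 125.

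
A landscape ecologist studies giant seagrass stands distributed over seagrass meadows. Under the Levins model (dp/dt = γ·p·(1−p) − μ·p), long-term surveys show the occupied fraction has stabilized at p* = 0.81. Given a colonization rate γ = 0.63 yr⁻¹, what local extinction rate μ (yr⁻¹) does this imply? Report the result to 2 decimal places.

0.12

At equilibrium γ(1−p*) = μ.
μ = 0.63 × (1 − 0.81) = 0.63 × 0.1900 = 0.1197.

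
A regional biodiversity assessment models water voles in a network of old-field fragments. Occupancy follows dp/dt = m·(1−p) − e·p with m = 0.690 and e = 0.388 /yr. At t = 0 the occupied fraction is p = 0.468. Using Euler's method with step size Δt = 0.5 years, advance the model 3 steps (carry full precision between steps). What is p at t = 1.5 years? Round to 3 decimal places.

0.623

Update rule: p ← p + [m·(1−p) − e·p]·Δt with Δt = 0.5.
t = 0.5: p = 0.46800 + (+0.09275) = 0.56075
t = 1: p = 0.56075 + (+0.04276) = 0.60350
t = 1.5: p = 0.60350 + (+0.01971) = 0.62322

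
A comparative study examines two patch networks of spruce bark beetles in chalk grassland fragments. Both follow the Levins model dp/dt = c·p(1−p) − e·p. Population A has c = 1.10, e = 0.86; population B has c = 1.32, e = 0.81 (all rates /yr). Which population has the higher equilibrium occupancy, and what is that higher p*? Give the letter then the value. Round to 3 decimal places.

B, 0.386

A: p*_A = 1 − 0.86/1.10 = 0.2182.
B: p*_B = 1 − 0.81/1.32 = 0.3864.
B is higher at 0.3864.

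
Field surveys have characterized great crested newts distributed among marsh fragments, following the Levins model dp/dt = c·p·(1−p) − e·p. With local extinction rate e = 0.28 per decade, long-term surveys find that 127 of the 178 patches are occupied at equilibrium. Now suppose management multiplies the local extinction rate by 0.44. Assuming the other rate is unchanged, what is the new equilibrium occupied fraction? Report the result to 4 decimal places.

Observed p* = 127/178 = 0.71348.
Balance c(1−p*) = e gives c = e/(1 − 0.71348) = 0.28/0.28652 = 0.97724.
New p* = 1 − e/c = 1 − 0.12320/0.97724 = 0.87393.

0.8739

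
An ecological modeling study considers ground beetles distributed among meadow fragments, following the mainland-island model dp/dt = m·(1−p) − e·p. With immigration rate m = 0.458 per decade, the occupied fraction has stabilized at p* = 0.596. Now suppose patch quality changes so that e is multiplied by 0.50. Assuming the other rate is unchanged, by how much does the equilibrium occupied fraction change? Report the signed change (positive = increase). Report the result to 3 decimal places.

Balance m(1−p*) = e·p* gives e = m(1−p*)/p* = 0.458×0.40400/0.59600 = 0.31046.
New p* = m/(m+e) = 0.45800/(0.45800+0.15523) = 0.74686.
Δp* = 0.74686 − 0.59600 = +0.15086.

0.151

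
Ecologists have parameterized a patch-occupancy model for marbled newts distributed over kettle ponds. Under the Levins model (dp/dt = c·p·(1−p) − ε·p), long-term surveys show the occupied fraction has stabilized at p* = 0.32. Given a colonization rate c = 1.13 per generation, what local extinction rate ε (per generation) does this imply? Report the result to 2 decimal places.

0.77

At equilibrium c(1−p*) = ε.
ε = 1.13 × (1 − 0.32) = 1.13 × 0.6800 = 0.7684.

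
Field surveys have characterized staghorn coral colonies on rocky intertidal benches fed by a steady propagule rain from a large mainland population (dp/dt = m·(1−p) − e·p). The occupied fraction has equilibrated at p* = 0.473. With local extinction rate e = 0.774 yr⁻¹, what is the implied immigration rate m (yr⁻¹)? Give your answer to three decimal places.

0.695

At equilibrium m(1−p*) = e·p*, so m = e·p*/(1−p*).
m = 0.774 × 0.473 / 0.5270 = 0.3661/0.5270 = 0.6947.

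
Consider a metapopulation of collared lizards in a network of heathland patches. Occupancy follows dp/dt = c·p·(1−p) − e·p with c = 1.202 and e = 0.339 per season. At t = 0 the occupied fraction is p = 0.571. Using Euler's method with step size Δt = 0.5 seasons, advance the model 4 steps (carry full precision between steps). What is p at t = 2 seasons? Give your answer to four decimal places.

0.6964

Update rule: p ← p + [c·p·(1−p) − e·p]·Δt with Δt = 0.5.
t = 0.5: p = 0.57100 + (+0.05044) = 0.62144
t = 1: p = 0.62144 + (+0.03605) = 0.65749
t = 1.5: p = 0.65749 + (+0.02390) = 0.68139
t = 2: p = 0.68139 + (+0.01498) = 0.69637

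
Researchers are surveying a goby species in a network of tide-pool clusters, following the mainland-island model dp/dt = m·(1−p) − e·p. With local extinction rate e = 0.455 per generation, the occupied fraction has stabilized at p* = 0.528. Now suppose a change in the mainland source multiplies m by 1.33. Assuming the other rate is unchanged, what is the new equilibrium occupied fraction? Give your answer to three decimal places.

Balance m(1−p*) = e·p* gives m = e·p*/(1−p*) = 0.455×0.52800/0.47200 = 0.50898.
New p* = m/(m+e) = 0.67694/(0.67694+0.45500) = 0.59804.

0.598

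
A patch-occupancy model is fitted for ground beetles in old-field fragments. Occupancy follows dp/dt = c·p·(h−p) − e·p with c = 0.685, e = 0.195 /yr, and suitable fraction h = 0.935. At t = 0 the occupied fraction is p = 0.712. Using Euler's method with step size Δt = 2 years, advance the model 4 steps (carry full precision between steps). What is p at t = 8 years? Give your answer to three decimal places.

Update rule: p ← p + [c·p·(h−p) − e·p]·Δt with Δt = 2.
t = 2: p = 0.71200 + (-0.06016) = 0.65184
t = 4: p = 0.65184 + (-0.00135) = 0.65049
t = 6: p = 0.65049 + (-0.00014) = 0.65035
t = 8: p = 0.65035 + (-0.00002) = 0.65033

0.650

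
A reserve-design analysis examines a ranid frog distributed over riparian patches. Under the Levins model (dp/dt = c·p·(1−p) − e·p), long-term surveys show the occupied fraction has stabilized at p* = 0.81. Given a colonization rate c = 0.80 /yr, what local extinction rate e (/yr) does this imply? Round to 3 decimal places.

0.152

At equilibrium c(1−p*) = e.
e = 0.80 × (1 − 0.81) = 0.80 × 0.1900 = 0.1520.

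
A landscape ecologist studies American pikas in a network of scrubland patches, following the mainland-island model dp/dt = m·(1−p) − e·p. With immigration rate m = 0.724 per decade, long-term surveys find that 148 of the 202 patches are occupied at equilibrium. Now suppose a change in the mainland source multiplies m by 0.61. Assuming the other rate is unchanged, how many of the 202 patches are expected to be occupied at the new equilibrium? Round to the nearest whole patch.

126

Observed p* = 148/202 = 0.73267.
Balance m(1−p*) = e·p* gives e = m(1−p*)/p* = 0.724×0.26733/0.73267 = 0.26417.
New p* = m/(m+e) = 0.44164/(0.44164+0.26417) = 0.62572.
Expected occupied = 202 × 0.62572 = 126.40 ≈ 126.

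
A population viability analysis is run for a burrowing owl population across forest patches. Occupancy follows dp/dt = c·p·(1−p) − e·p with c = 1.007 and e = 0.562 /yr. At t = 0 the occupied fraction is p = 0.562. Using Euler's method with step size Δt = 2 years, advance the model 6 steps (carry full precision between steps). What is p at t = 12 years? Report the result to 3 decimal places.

Update rule: p ← p + [c·p·(1−p) − e·p]·Δt with Δt = 2.
  1  |  dp/dt·Δt = -0.135930  |  p_1 = 0.426070
  2  |  dp/dt·Δt = +0.013589  |  p_2 = 0.439660
  3  |  dp/dt·Δt = +0.001990  |  p_3 = 0.441649
  4  |  dp/dt·Δt = +0.000229  |  p_4 = 0.441878
  5  |  dp/dt·Δt = +0.000025  |  p_5 = 0.441904
  6  |  dp/dt·Δt = +0.000003  |  p_6 = 0.441906

0.442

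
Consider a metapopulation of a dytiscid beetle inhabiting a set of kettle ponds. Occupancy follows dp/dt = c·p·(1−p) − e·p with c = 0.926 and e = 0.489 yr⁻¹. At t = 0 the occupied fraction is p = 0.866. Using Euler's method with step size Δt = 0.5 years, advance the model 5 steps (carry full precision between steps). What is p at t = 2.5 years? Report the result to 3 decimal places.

0.533

Update rule: p ← p + [c·p·(1−p) − e·p]·Δt with Δt = 0.5.
p: 0.86600 → 0.70799  (Δp = -0.15801)
p: 0.70799 → 0.63061  (Δp = -0.07738)
p: 0.63061 → 0.58428  (Δp = -0.04633)
p: 0.58428 → 0.55388  (Δp = -0.03039)
p: 0.55388 → 0.53286  (Δp = -0.02102)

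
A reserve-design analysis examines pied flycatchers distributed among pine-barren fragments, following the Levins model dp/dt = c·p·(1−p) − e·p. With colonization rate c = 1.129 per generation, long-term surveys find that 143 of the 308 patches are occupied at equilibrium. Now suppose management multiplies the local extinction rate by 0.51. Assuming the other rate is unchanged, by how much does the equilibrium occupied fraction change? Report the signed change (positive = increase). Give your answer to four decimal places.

Observed p* = 143/308 = 0.46429.
Balance c(1−p*) = e gives e = 1.129×(1 − 0.46429) = 0.60482.
New p* = 1 − e/c = 1 − 0.30846/1.12900 = 0.72678.
Δp* = 0.72678 − 0.46429 = +0.26249.

0.2625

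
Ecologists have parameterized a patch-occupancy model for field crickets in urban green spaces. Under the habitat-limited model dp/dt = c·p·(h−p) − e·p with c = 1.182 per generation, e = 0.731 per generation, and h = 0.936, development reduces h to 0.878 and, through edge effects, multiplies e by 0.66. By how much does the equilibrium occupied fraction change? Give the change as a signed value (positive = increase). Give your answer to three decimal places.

0.152

Before: p* = h − e/c = 0.936 − 0.731/1.182 = 0.936 − 0.6184 = 0.3176.
After: c = 1.182, e = 0.48246, h = 0.878; p* = 0.878 − 0.48246/1.182 = 0.4698.
Δp* = 0.4698 − 0.3176 = +0.1523.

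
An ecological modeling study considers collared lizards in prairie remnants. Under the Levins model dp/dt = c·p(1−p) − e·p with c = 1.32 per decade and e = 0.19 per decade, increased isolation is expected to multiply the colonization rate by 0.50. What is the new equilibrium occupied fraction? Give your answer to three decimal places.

Before: p* = 1 − 0.19/1.32 = 0.8561.
After the change, c = 0.66, e = 0.19, so p* = 1 − 0.19/0.66 = 0.7121.

0.712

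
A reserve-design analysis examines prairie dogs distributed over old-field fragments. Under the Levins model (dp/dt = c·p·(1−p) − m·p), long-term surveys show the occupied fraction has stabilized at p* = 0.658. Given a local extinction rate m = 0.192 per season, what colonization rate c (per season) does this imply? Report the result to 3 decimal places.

At equilibrium c(1−p*) = m, so c = m/(1−p*).
c = 0.192/(1 − 0.658) = 0.192/0.3420 = 0.5614.

0.561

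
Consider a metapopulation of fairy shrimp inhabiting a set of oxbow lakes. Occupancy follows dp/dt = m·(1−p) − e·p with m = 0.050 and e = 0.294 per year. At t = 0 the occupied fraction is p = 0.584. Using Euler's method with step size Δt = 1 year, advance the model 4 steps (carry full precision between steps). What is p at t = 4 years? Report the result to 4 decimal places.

Update rule: p ← p + [m·(1−p) − e·p]·Δt with Δt = 1.
t = 1: p = 0.58400 + (-0.15090) = 0.43310
t = 2: p = 0.43310 + (-0.09899) = 0.33412
t = 3: p = 0.33412 + (-0.06494) = 0.26918
t = 4: p = 0.26918 + (-0.04260) = 0.22658

0.2266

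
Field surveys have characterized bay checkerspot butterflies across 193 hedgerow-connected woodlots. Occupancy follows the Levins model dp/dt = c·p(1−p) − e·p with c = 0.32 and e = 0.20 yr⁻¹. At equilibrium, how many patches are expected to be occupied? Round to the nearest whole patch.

p* = 1 − e/c = 1 − 0.20/0.32 = 0.3750.
Expected occupied patches = N × p* = 193 × 0.3750 = 72.38 ≈ 72.

72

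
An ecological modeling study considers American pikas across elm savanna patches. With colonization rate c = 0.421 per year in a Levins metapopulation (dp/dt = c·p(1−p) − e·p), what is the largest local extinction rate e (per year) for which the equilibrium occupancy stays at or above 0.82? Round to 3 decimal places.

0.076

1 − e/c ≥ 0.82 ⇒ e ≤ c(1 − 0.82) = 0.421 × 0.1800.
e_max = 0.0758.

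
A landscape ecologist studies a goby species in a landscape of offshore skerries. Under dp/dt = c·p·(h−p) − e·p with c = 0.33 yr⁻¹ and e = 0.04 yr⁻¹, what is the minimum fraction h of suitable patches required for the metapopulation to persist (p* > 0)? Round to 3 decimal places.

0.121

p* = h − e/c is positive only when h > e/c.
h_min = e/c = 0.04/0.33 = 0.1212.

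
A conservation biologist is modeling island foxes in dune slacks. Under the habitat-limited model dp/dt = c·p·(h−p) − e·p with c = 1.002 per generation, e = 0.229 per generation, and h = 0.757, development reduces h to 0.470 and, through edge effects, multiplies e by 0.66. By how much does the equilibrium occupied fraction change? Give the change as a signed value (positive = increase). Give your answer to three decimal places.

-0.209

Before: p* = h − e/c = 0.757 − 0.229/1.002 = 0.757 − 0.2285 = 0.5285.
After: c = 1.002, e = 0.15114, h = 0.470; p* = 0.470 − 0.15114/1.002 = 0.3192.
Δp* = 0.3192 − 0.5285 = -0.2093.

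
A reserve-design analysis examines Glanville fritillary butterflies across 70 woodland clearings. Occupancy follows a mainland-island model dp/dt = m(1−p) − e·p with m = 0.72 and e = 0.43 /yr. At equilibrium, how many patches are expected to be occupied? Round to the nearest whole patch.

44

p* = m/(m+e) = 0.72/1.1500 = 0.6261.
Expected occupied patches = N × p* = 70 × 0.6261 = 43.83 ≈ 44.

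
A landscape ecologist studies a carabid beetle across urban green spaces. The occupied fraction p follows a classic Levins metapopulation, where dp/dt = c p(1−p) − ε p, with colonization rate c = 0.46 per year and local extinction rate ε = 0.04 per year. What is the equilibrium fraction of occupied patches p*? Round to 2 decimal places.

0.91

At equilibrium, colonization balances extinction: c·p*·(1−p*) = ε·p*.
So p* = 1 − ε/c = 1 − 0.04/0.46 = 1 − 0.0870 = 0.9130.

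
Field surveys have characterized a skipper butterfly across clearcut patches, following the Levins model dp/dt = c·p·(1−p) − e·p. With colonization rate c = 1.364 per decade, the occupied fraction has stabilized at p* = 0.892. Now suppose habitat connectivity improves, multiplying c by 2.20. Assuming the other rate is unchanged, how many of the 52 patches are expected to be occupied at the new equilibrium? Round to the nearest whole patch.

Balance c(1−p*) = e gives e = 1.364×(1 − 0.89200) = 0.14731.
New p* = 1 − e/c = 1 − 0.14731/3.00080 = 0.95091.
Expected occupied = 52 × 0.95091 = 49.45 ≈ 49.

49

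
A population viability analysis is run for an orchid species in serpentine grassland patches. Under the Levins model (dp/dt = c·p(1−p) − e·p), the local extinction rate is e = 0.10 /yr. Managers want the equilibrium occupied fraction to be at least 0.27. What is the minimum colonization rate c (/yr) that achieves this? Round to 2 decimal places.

p* = 1 − e/c ≥ 0.27 requires e/c ≤ 0.7300, i.e. c ≥ e/0.7300.
c_min = 0.10/0.7300 = 0.1370.

0.14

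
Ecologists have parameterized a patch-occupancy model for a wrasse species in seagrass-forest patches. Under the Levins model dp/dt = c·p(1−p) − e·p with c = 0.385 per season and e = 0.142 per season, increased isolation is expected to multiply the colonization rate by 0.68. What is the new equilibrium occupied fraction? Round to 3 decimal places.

Before: p* = 1 − 0.142/0.385 = 0.6312.
After the change, c = 0.2618, e = 0.142, so p* = 1 − 0.142/0.2618 = 0.4576.

0.458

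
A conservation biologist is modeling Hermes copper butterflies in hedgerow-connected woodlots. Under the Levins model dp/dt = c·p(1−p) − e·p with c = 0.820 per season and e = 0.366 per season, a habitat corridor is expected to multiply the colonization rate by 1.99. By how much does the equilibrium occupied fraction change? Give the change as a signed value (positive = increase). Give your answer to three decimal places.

Before: p* = 1 − 0.366/0.820 = 0.5537.
After the change, c = 1.6318, e = 0.366, so p* = 1 − 0.366/1.6318 = 0.7757.
Δp* = 0.7757 − 0.5537 = +0.2220.

0.222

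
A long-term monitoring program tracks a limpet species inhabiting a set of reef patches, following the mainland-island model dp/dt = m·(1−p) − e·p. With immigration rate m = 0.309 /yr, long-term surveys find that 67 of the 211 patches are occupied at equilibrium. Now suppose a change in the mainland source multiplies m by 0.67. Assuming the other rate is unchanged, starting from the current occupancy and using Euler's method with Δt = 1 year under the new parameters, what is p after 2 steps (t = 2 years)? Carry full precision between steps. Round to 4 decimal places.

Observed p* = 67/211 = 0.31754.
Balance m(1−p*) = e·p* gives e = m(1−p*)/p* = 0.309×0.68246/0.31754 = 0.66412.
Starting from p₀ = 0.31754; update p ← p + (dp/dt)·Δt with the new parameters.
t = 1: p = 0.31754 + (-0.06959) = 0.24794
t = 2: p = 0.24794 + (-0.00897) = 0.23898

0.2390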